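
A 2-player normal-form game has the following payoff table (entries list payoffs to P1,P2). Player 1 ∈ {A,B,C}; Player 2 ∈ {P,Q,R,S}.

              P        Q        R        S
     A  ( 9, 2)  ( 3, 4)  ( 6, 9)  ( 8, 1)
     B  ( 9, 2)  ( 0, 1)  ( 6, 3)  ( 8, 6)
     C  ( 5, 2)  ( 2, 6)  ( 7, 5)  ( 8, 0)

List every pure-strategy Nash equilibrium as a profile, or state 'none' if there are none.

NE set: (B,S)

(A,P): not NE [P2→R gives 9>2]
(A,Q): not NE [P2→R gives 9>4]
(A,R): not NE [P1→C gives 7>6]
(A,S): not NE [P2→R gives 9>1]
(B,P): not NE [P2→S gives 6>2]
(B,Q): not NE [P1→A gives 3>0; P2→S gives 6>1]
(B,R): not NE [P1→C gives 7>6; P2→S gives 6>3]
(B,S): NE
(C,P): not NE [P1→B gives 9>5; P2→Q gives 6>2]
(C,Q): not NE [P1→A gives 3>2]
(C,R): not NE [P2→Q gives 6>5]
(C,S): not NE [P2→Q gives 6>0]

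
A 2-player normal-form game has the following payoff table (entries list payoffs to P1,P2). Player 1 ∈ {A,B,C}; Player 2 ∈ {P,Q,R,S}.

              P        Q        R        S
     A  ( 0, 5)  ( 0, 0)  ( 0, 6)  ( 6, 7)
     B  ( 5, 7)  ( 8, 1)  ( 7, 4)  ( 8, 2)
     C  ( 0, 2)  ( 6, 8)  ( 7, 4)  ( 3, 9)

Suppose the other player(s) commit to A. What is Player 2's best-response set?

u_2(P vs A) = 5
u_2(Q vs A) = 0
u_2(R vs A) = 6
u_2(S vs A) = 7
max payoff 7 at {S}

argmax u_2 = {S}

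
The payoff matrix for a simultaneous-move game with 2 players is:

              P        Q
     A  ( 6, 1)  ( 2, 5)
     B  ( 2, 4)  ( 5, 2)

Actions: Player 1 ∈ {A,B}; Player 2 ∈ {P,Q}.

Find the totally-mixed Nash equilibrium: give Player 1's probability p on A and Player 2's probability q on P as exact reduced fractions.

P1 indiff ⇒ q·6+(1-q)·2 = q·2+(1-q)·5 ⇒ q(4) = (1-q)(3) ⇒ q = 3/7
P2 indiff ⇒ p·1+(1-p)·4 = p·5+(1-p)·2 ⇒ p(-4) = (1-p)(-2) ⇒ p = 1/3

p=1/3, q=3/7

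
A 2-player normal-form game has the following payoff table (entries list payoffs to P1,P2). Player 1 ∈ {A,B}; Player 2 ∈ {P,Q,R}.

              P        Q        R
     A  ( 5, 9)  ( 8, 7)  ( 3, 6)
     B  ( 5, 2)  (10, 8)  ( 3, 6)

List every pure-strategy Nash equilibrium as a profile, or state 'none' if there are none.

PSNE = {(A,P), (B,Q)}

(A,P): NE
(A,Q): not NE [P1→B gives 10>8; P2→P gives 9>7]
(A,R): not NE [P2→P gives 9>6]
(B,P): not NE [P2→Q gives 8>2]
(B,Q): NE
(B,R): not NE [P2→Q gives 8>6]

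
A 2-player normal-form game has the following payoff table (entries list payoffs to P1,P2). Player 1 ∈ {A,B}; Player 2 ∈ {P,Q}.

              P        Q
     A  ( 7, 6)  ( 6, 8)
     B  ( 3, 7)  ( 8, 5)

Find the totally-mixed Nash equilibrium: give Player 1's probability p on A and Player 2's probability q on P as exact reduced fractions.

P1 mixes 1/2 on A; P2 mixes 1/3 on P

P1 indiff ⇒ q·7+(1-q)·6 = q·3+(1-q)·8 ⇒ q(4) = (1-q)(2) ⇒ q = 1/3
P2 indiff ⇒ p·6+(1-p)·7 = p·8+(1-p)·5 ⇒ p(-2) = (1-p)(-2) ⇒ p = 1/2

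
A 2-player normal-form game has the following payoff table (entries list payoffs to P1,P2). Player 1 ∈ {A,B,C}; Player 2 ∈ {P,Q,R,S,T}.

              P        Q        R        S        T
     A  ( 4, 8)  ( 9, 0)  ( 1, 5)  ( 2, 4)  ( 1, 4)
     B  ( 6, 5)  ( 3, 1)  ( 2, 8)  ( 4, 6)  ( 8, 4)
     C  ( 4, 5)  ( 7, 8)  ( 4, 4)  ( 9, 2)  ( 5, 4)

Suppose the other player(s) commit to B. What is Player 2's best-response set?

argmax u_2 = {R}

u_2(P vs B) = 5
u_2(Q vs B) = 1
u_2(R vs B) = 8
u_2(S vs B) = 6
u_2(T vs B) = 4
max payoff 8 at {R}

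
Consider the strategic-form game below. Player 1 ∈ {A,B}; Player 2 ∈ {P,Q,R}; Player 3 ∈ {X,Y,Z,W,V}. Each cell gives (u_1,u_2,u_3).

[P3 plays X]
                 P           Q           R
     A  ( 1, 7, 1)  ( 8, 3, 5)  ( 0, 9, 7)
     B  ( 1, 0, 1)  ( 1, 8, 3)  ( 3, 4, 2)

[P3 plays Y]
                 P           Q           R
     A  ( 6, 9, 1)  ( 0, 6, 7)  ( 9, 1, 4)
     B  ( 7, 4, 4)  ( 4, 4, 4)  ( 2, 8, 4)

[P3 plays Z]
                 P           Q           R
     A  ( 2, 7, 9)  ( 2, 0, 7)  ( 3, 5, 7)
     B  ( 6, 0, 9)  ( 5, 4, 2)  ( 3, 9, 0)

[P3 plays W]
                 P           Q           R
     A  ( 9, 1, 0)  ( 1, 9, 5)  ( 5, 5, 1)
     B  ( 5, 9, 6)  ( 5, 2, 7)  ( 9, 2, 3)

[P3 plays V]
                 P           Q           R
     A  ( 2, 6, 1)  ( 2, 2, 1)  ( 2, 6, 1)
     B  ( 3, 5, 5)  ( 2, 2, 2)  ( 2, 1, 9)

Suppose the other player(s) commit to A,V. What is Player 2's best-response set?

u_2(P vs A,V) = 6
u_2(Q vs A,V) = 2
u_2(R vs A,V) = 6
max payoff 6 at {P,R}

argmax u_2 = {P,R}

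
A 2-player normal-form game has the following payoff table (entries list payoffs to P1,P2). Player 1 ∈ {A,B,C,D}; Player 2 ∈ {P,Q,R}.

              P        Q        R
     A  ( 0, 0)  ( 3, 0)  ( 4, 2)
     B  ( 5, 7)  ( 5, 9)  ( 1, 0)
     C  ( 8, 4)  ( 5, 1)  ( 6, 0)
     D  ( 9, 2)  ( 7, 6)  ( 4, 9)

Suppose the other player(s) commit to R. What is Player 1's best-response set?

u_1(A vs R) = 4
u_1(B vs R) = 1
u_1(C vs R) = 6
u_1(D vs R) = 4
max payoff 6 at {C}

P1 best: {C}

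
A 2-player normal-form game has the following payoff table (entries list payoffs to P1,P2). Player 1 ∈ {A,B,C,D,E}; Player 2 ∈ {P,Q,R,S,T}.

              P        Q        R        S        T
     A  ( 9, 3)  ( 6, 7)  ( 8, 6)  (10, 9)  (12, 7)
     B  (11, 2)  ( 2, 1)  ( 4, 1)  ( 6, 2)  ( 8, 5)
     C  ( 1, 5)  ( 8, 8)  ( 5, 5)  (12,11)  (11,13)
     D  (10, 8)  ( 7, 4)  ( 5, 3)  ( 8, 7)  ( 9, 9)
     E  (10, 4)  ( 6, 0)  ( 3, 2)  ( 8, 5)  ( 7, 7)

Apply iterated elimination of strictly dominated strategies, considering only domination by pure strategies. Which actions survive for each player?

IESDS → P1:{A,C} P2:{S,T}

P2 drop P (T beats it: A:7>3 B:5>2 C:13>5 D:9>8 E:7>4)
P1 drop B (A beats it: Q:6>2 R:8>4 S:10>6 T:12>8)
P1 drop E (C beats it: Q:8>6 R:5>3 S:12>8 T:11>7)
P2 drop Q (S beats it: A:9>7 C:11>8 D:7>4)
P1 drop D (A beats it: R:8>5 S:10>8 T:12>9)
P2 drop R (S beats it: A:9>6 C:11>5)
P1→{A,C} P2→{S,T}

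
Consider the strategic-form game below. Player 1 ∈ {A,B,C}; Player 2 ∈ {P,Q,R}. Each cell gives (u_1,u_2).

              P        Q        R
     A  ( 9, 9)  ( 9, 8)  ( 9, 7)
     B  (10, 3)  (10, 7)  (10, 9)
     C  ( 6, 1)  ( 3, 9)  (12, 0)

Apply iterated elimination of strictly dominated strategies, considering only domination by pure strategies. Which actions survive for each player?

IESDS → P1:{B,C} P2:{Q,R}

P1 drop A (B beats it: P:10>9 Q:10>9 R:10>9)
P2 drop P (Q beats it: B:7>3 C:9>1)
P1→{B,C} P2→{Q,R}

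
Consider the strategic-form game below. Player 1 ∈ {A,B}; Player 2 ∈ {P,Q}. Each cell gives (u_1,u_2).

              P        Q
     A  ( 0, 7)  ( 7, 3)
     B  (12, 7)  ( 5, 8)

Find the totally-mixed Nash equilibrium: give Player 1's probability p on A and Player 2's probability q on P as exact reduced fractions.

P1 indiff ⇒ q·0+(1-q)·7 = q·12+(1-q)·5 ⇒ q(-12) = (1-q)(-2) ⇒ q = 1/7
P2 indiff ⇒ p·7+(1-p)·7 = p·3+(1-p)·8 ⇒ p(4) = (1-p)(1) ⇒ p = 1/5

P1 mixes 1/5 on A; P2 mixes 1/7 on P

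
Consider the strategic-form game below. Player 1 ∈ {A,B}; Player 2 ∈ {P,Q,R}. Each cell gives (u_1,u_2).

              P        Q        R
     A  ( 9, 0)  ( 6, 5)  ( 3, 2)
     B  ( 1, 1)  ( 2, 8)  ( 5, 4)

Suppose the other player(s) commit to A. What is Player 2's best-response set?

P2 best: {Q}

u_2(P vs A) = 0
u_2(Q vs A) = 5
u_2(R vs A) = 2
max payoff 5 at {Q}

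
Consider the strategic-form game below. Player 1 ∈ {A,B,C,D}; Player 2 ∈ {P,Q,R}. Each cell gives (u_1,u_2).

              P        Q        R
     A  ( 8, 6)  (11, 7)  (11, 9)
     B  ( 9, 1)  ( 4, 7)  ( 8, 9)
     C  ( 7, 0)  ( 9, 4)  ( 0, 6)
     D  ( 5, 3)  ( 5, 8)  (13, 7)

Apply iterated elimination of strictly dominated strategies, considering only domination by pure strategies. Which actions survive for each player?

P1 drop C (A beats it: P:8>7 Q:11>9 R:11>0)
P2 drop P (Q beats it: A:7>6 B:7>1 D:8>3)
P1 drop B (A beats it: Q:11>4 R:11>8)
P1→{A,D} P2→{Q,R}

IESDS → P1:{A,D} P2:{Q,R}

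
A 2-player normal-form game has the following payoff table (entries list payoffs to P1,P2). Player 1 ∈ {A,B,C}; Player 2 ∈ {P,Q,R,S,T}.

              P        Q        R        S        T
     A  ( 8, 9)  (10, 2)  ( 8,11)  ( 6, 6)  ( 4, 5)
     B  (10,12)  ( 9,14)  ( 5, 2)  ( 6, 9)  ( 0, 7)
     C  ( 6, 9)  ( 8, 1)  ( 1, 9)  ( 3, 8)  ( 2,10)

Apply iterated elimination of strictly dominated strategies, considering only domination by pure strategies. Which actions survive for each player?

P1 drop C (A beats it: P:8>6 Q:10>8 R:8>1 S:6>3 T:4>2)
P2 drop S (P beats it: A:9>6 B:12>9)
P2 drop T (P beats it: A:9>5 B:12>7)
P1→{A,B} P2→{P,Q,R}

Survivors P1:{A,B} P2:{P,Q,R}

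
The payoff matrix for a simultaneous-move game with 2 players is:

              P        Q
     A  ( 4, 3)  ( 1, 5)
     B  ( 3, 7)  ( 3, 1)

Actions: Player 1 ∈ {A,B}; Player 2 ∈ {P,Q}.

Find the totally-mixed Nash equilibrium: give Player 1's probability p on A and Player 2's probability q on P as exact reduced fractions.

(p,q) = (3/4, 2/3)

P1 indiff ⇒ q·4+(1-q)·1 = q·3+(1-q)·3 ⇒ q(1) = (1-q)(2) ⇒ q = 2/3
P2 indiff ⇒ p·3+(1-p)·7 = p·5+(1-p)·1 ⇒ p(-2) = (1-p)(-6) ⇒ p = 3/4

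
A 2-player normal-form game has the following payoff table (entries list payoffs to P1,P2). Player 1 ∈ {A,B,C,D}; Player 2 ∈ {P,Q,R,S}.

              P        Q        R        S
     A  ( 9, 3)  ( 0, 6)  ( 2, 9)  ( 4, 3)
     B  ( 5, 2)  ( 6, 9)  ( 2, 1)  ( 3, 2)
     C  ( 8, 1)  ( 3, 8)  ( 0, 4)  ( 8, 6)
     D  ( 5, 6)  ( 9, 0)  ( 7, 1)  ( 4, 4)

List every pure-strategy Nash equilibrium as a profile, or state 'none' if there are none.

No pure NE.

(A,P): not NE [P2→R gives 9>3]
(A,Q): not NE [P1→D gives 9>0; P2→R gives 9>6]
(A,R): not NE [P1→D gives 7>2]
(A,S): not NE [P1→C gives 8>4; P2→R gives 9>3]
(B,P): not NE [P1→A gives 9>5; P2→Q gives 9>2]
(B,Q): not NE [P1→D gives 9>6]
(B,R): not NE [P1→D gives 7>2; P2→Q gives 9>1]
(B,S): not NE [P1→C gives 8>3; P2→Q gives 9>2]
(C,P): not NE [P1→A gives 9>8; P2→Q gives 8>1]
(C,Q): not NE [P1→D gives 9>3]
(C,R): not NE [P1→D gives 7>0; P2→Q gives 8>4]
(C,S): not NE [P2→Q gives 8>6]
(D,P): not NE [P1→A gives 9>5]
(D,Q): not NE [P2→P gives 6>0]
(D,R): not NE [P2→P gives 6>1]
(D,S): not NE [P1→C gives 8>4; P2→P gives 6>4]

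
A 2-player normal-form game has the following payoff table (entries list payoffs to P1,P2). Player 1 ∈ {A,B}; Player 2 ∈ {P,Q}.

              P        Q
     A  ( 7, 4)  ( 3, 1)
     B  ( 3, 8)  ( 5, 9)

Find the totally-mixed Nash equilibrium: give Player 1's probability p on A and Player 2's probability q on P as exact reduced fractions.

P1 indiff ⇒ q·7+(1-q)·3 = q·3+(1-q)·5 ⇒ q(4) = (1-q)(2) ⇒ q = 1/3
P2 indiff ⇒ p·4+(1-p)·8 = p·1+(1-p)·9 ⇒ p(3) = (1-p)(1) ⇒ p = 1/4

p=1/4, q=1/3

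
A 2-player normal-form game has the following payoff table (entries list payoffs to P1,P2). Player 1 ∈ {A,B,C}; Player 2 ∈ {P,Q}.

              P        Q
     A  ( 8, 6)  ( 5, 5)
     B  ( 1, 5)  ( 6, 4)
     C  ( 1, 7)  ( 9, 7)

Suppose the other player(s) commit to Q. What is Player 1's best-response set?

u_1(A vs Q) = 5
u_1(B vs Q) = 6
u_1(C vs Q) = 9
max payoff 9 at {C}

argmax u_1 = {C}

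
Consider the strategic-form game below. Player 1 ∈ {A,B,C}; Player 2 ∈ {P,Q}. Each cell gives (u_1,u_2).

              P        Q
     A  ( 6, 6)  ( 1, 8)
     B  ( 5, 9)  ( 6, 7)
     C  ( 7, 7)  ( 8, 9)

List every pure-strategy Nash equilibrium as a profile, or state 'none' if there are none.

(A,P): not NE [P1→C gives 7>6; P2→Q gives 8>6]
(A,Q): not NE [P1→C gives 8>1]
(B,P): not NE [P1→C gives 7>5]
(B,Q): not NE [P1→C gives 8>6; P2→P gives 9>7]
(C,P): not NE [P2→Q gives 9>7]
(C,Q): NE

NE set: (C,Q)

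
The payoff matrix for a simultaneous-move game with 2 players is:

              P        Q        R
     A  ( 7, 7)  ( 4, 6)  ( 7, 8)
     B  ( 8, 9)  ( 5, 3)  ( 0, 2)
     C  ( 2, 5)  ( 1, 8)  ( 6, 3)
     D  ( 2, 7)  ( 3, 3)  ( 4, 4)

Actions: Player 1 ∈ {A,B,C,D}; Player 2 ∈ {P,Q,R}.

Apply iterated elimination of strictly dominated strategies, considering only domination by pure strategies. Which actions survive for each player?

Survivors P1:{A,B} P2:{P,R}

P1 drop C (A beats it: P:7>2 Q:4>1 R:7>6)
P1 drop D (A beats it: P:7>2 Q:4>3 R:7>4)
P2 drop Q (P beats it: A:7>6 B:9>3)
P1→{A,B} P2→{P,R}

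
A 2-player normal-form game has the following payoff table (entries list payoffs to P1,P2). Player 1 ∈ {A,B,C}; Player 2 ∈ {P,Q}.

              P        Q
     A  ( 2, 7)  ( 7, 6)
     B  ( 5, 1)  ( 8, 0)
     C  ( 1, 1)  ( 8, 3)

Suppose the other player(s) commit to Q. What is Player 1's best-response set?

argmax u_1 = {B,C}

u_1(A vs Q) = 7
u_1(B vs Q) = 8
u_1(C vs Q) = 8
max payoff 8 at {B,C}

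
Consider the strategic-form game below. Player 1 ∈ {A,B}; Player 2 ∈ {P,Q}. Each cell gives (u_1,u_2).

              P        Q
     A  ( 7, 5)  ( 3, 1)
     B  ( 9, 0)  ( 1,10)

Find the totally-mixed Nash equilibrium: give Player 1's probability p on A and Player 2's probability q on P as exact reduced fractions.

(p,q) = (5/7, 1/2)

P1 indiff ⇒ q·7+(1-q)·3 = q·9+(1-q)·1 ⇒ q(-2) = (1-q)(-2) ⇒ q = 1/2
P2 indiff ⇒ p·5+(1-p)·0 = p·1+(1-p)·10 ⇒ p(4) = (1-p)(10) ⇒ p = 5/7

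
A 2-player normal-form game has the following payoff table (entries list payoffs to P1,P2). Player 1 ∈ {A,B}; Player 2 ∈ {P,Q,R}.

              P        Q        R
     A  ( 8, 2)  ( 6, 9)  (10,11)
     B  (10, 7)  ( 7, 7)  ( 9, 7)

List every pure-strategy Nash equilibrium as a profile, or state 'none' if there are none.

(A,P): not NE [P1→B gives 10>8; P2→R gives 11>2]
(A,Q): not NE [P1→B gives 7>6; P2→R gives 11>9]
(A,R): NE
(B,P): NE
(B,Q): NE
(B,R): not NE [P1→A gives 10>9]

Nash profiles: (A,R), (B,P), (B,Q)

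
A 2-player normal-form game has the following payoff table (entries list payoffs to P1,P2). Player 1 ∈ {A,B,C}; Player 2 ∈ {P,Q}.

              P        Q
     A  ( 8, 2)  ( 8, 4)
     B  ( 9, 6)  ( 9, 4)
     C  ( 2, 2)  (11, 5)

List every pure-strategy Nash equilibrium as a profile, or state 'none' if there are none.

(A,P): not NE [P1→B gives 9>8; P2→Q gives 4>2]
(A,Q): not NE [P1→C gives 11>8]
(B,P): NE
(B,Q): not NE [P1→C gives 11>9; P2→P gives 6>4]
(C,P): not NE [P1→B gives 9>2; P2→Q gives 5>2]
(C,Q): NE

PSNE = {(B,P), (C,Q)}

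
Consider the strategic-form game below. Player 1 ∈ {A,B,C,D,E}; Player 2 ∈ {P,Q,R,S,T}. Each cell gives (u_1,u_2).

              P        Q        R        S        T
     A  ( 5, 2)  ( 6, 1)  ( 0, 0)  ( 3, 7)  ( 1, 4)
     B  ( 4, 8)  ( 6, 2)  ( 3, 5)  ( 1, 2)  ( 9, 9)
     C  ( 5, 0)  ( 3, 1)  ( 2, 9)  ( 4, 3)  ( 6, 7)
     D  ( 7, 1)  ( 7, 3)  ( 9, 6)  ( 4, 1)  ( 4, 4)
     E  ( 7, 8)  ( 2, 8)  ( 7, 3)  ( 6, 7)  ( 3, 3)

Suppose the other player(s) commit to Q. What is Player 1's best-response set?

P1 best: {D}

u_1(A vs Q) = 6
u_1(B vs Q) = 6
u_1(C vs Q) = 3
u_1(D vs Q) = 7
u_1(E vs Q) = 2
max payoff 7 at {D}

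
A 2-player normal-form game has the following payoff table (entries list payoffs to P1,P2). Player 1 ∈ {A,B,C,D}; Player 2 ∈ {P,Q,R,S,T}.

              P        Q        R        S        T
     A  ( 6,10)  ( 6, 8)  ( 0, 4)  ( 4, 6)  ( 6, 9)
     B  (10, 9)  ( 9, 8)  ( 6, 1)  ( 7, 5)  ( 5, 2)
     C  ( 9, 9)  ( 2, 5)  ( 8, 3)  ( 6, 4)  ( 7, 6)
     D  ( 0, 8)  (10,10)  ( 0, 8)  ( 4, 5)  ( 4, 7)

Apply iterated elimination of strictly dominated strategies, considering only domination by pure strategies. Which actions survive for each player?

Survivors P1:{B,D} P2:{P,Q}

P2 drop R (Q beats it: A:8>4 B:8>1 C:5>3 D:10>8)
P2 drop S (P beats it: A:10>6 B:9>5 C:9>4 D:8>5)
P2 drop T (P beats it: A:10>9 B:9>2 C:9>6 D:8>7)
P1 drop A (B beats it: P:10>6 Q:9>6)
P1 drop C (B beats it: P:10>9 Q:9>2)
P1→{B,D} P2→{P,Q}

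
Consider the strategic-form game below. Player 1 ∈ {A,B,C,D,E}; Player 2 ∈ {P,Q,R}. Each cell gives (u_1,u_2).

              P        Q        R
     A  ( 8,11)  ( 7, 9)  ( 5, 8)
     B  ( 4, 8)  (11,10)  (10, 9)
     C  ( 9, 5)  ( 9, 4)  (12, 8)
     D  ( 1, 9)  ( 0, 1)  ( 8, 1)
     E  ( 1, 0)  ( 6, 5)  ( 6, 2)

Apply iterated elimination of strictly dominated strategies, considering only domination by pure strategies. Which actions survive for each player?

P1 drop A (C beats it: P:9>8 Q:9>7 R:12>5)
P1 drop D (B beats it: P:4>1 Q:11>0 R:10>8)
P1 drop E (B beats it: P:4>1 Q:11>6 R:10>6)
P2 drop P (R beats it: B:9>8 C:8>5)
P1→{B,C} P2→{Q,R}

IESDS → P1:{B,C} P2:{Q,R}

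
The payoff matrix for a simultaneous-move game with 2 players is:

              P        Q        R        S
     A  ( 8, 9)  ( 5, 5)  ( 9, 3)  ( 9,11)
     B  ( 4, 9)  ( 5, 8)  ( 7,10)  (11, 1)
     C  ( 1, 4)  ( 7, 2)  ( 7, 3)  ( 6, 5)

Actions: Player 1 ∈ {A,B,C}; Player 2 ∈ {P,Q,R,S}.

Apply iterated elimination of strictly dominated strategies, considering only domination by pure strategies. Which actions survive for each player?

P2 drop Q (P beats it: A:9>5 B:9>8 C:4>2)
P1 drop C (A beats it: P:8>1 R:9>7 S:9>6)
P1→{A,B} P2→{P,R,S}

IESDS → P1:{A,B} P2:{P,R,S}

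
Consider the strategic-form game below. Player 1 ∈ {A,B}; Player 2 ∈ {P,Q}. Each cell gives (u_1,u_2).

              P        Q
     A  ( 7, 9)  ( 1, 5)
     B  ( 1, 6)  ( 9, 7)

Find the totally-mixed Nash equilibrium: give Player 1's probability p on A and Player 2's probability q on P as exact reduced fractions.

p=1/5, q=4/7

P1 indiff ⇒ q·7+(1-q)·1 = q·1+(1-q)·9 ⇒ q(6) = (1-q)(8) ⇒ q = 4/7
P2 indiff ⇒ p·9+(1-p)·6 = p·5+(1-p)·7 ⇒ p(4) = (1-p)(1) ⇒ p = 1/5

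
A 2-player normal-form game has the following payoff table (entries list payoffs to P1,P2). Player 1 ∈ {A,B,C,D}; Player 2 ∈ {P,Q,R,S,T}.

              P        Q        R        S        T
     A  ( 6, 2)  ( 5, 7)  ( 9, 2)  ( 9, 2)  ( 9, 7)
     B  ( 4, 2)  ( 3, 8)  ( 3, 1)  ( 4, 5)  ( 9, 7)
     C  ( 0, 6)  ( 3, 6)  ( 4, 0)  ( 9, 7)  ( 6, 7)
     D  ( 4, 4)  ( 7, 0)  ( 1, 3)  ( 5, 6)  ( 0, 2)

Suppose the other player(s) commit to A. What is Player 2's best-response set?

u_2(P vs A) = 2
u_2(Q vs A) = 7
u_2(R vs A) = 2
u_2(S vs A) = 2
u_2(T vs A) = 7
max payoff 7 at {Q,T}

P2 best: {Q,T}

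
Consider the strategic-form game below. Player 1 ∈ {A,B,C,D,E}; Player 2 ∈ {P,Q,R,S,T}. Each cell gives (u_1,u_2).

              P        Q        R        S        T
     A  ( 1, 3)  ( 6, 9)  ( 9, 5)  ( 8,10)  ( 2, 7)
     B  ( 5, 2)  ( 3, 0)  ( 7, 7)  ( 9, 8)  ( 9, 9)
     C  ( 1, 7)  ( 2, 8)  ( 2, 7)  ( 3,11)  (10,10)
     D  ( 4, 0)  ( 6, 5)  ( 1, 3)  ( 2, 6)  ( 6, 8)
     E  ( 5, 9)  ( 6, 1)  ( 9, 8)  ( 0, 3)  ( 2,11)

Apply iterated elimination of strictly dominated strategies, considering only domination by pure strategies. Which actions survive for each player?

P2 drop P (T beats it: A:7>3 B:9>2 C:10>7 D:8>0 E:11>9)
P2 drop Q (S beats it: A:10>9 B:8>0 C:11>8 D:6>5 E:3>1)
P1 drop D (B beats it: R:7>1 S:9>2 T:9>6)
P2 drop R (T beats it: A:7>5 B:9>7 C:10>7 E:11>8)
P1 drop A (B beats it: S:9>8 T:9>2)
P1 drop E (B beats it: S:9>0 T:9>2)
P1→{B,C} P2→{S,T}

Remaining: P1:{B,C} P2:{S,T}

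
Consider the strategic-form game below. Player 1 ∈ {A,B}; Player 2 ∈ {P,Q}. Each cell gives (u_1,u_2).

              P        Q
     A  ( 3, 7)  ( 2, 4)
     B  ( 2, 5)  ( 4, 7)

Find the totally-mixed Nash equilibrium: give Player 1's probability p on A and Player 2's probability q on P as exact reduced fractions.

(p,q) = (2/5, 2/3)

P1 indiff ⇒ q·3+(1-q)·2 = q·2+(1-q)·4 ⇒ q(1) = (1-q)(2) ⇒ q = 2/3
P2 indiff ⇒ p·7+(1-p)·5 = p·4+(1-p)·7 ⇒ p(3) = (1-p)(2) ⇒ p = 2/5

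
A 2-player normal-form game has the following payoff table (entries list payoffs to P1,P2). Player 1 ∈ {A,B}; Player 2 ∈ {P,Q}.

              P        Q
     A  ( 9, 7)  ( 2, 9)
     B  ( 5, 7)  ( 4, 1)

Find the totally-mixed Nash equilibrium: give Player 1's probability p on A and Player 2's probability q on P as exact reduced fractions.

(p,q) = (3/4, 1/3)

P1 indiff ⇒ q·9+(1-q)·2 = q·5+(1-q)·4 ⇒ q(4) = (1-q)(2) ⇒ q = 1/3
P2 indiff ⇒ p·7+(1-p)·7 = p·9+(1-p)·1 ⇒ p(-2) = (1-p)(-6) ⇒ p = 3/4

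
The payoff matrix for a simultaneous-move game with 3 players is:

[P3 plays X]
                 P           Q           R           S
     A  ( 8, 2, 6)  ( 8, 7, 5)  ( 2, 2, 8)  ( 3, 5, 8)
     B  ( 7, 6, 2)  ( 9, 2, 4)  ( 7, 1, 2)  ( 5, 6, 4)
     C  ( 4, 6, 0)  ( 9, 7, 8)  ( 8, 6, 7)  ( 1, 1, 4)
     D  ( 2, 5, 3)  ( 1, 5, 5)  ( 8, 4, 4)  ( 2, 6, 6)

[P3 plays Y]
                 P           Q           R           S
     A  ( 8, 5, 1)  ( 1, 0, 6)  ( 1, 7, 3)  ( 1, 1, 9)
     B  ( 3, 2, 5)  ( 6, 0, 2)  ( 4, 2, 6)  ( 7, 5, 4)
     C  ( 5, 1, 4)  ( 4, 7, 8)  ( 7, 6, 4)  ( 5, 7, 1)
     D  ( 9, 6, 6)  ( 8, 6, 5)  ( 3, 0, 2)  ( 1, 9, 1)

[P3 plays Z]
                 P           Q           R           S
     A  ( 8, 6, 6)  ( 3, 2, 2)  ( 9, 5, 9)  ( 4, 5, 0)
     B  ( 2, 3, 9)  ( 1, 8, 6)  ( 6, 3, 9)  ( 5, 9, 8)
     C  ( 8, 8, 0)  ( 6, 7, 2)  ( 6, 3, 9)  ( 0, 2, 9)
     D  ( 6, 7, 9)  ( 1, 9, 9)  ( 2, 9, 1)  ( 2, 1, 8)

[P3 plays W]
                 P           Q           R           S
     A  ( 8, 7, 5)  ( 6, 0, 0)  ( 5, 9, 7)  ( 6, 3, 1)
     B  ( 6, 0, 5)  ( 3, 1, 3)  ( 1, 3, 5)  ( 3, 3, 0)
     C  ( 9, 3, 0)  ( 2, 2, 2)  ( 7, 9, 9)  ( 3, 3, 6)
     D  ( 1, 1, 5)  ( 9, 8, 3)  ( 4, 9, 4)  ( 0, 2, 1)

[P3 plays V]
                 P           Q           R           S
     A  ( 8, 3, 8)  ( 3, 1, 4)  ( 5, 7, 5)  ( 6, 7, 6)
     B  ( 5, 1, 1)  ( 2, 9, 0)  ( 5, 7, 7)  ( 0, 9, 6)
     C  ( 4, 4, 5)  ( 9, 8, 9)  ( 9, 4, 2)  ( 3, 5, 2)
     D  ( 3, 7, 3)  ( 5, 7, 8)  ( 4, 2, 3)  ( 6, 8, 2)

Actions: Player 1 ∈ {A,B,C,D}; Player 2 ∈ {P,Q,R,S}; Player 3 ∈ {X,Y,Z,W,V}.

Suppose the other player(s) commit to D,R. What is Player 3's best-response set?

BR_3 = {X,W}

u_3(X vs D,R) = 4
u_3(Y vs D,R) = 2
u_3(Z vs D,R) = 1
u_3(W vs D,R) = 4
u_3(V vs D,R) = 3
max payoff 4 at {X,W}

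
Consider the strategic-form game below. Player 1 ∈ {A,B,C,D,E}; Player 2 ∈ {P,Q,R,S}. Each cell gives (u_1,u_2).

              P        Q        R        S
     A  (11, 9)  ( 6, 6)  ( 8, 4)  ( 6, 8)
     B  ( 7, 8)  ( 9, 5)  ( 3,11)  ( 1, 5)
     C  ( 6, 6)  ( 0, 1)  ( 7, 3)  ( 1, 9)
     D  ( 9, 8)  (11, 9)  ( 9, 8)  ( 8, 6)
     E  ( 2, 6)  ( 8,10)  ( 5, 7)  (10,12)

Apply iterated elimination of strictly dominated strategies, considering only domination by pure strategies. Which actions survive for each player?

P1 drop B (D beats it: P:9>7 Q:11>9 R:9>3 S:8>1)
P1 drop C (A beats it: P:11>6 Q:6>0 R:8>7 S:6>1)
P2 drop R (Q beats it: A:6>4 D:9>8 E:10>7)
P1→{A,D,E} P2→{P,Q,S}

Remaining: P1:{A,D,E} P2:{P,Q,S}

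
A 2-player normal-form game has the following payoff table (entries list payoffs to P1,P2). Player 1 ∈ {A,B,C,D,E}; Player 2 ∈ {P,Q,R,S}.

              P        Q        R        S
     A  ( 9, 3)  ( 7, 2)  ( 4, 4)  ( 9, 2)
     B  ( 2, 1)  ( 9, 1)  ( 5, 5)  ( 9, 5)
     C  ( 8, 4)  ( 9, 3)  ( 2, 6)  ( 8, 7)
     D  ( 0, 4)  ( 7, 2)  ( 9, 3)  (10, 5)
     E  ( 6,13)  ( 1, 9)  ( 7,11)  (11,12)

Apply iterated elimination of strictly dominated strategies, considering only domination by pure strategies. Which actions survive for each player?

IESDS → P1:{A,D,E} P2:{P,R,S}

P2 drop Q (R beats it: A:4>2 B:5>1 C:6>3 D:3>2 E:11>9)
P1 drop B (E beats it: P:6>2 R:7>5 S:11>9)
P1 drop C (A beats it: P:9>8 R:4>2 S:9>8)
P1→{A,D,E} P2→{P,R,S}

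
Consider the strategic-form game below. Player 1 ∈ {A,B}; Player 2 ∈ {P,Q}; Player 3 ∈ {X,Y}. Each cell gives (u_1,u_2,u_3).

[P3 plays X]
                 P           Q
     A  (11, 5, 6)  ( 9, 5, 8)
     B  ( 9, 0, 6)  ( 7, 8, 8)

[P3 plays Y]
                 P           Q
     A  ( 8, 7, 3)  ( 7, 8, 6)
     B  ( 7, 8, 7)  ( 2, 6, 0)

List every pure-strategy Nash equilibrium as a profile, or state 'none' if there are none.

NE set: (A,P,X), (A,Q,X)

(A,P,X): NE
(A,P,Y): not NE [P2→Q gives 8>7; P3→X gives 6>3]
(A,Q,X): NE
(A,Q,Y): not NE [P3→X gives 8>6]
(B,P,X): not NE [P1→A gives 11>9; P2→Q gives 8>0; P3→Y gives 7>6]
(B,P,Y): not NE [P1→A gives 8>7]
(B,Q,X): not NE [P1→A gives 9>7]
(B,Q,Y): not NE [P1→A gives 7>2; P2→P gives 8>6; P3→X gives 8>0]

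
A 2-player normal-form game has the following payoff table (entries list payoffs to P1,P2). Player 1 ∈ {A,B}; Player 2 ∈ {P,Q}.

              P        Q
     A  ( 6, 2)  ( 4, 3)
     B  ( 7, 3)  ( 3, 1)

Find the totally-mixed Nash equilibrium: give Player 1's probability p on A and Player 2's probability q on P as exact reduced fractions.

P1 mixes 2/3 on A; P2 mixes 1/2 on P

P1 indiff ⇒ q·6+(1-q)·4 = q·7+(1-q)·3 ⇒ q(-1) = (1-q)(-1) ⇒ q = 1/2
P2 indiff ⇒ p·2+(1-p)·3 = p·3+(1-p)·1 ⇒ p(-1) = (1-p)(-2) ⇒ p = 2/3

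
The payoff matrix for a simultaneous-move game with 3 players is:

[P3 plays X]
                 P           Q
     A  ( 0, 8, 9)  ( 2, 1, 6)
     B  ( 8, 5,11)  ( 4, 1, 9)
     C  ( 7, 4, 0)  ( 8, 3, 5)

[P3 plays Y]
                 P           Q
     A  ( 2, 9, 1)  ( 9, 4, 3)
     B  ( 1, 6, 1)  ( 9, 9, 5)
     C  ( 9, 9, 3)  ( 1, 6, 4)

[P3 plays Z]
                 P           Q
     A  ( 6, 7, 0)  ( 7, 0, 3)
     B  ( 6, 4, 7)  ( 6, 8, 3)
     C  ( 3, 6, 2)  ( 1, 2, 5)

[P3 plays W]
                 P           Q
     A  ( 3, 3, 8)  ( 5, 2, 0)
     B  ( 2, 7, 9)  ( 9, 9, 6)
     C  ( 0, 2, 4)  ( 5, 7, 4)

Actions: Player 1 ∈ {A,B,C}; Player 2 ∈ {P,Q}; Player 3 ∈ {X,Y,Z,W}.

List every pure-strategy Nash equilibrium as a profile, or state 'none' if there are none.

Nash profiles: (B,P,X)

(A,P,X): not NE [P1→B gives 8>0]
(A,P,Y): not NE [P1→C gives 9>2; P3→X gives 9>1]
(A,P,Z): not NE [P3→X gives 9>0]
(A,P,W): not NE [P3→X gives 9>8]
(A,Q,X): not NE [P1→C gives 8>2; P2→P gives 8>1]
(A,Q,Y): not NE [P2→P gives 9>4; P3→X gives 6>3]
(A,Q,Z): not NE [P2→P gives 7>0; P3→X gives 6>3]
(A,Q,W): not NE [P1→B gives 9>5; P2→P gives 3>2; P3→X gives 6>0]
(B,P,X): NE
(B,P,Y): not NE [P1→C gives 9>1; P2→Q gives 9>6; P3→X gives 11>1]
(B,P,Z): not NE [P2→Q gives 8>4; P3→X gives 11>7]
(B,P,W): not NE [P1→A gives 3>2; P2→Q gives 9>7; P3→X gives 11>9]
(B,Q,X): not NE [P1→C gives 8>4; P2→P gives 5>1]
(B,Q,Y): not NE [P3→X gives 9>5]
(B,Q,Z): not NE [P1→A gives 7>6; P3→X gives 9>3]
(B,Q,W): not NE [P3→X gives 9>6]
(C,P,X): not NE [P1→B gives 8>7; P3→W gives 4>0]
(C,P,Y): not NE [P3→W gives 4>3]
(C,P,Z): not NE [P1→B gives 6>3; P3→W gives 4>2]
(C,P,W): not NE [P1→A gives 3>0; P2→Q gives 7>2]
(C,Q,X): not NE [P2→P gives 4>3]
(C,Q,Y): not NE [P1→B gives 9>1; P2→P gives 9>6; P3→Z gives 5>4]
(C,Q,Z): not NE [P1→A gives 7>1; P2→P gives 6>2]
(C,Q,W): not NE [P1→B gives 9>5; P3→Z gives 5>4]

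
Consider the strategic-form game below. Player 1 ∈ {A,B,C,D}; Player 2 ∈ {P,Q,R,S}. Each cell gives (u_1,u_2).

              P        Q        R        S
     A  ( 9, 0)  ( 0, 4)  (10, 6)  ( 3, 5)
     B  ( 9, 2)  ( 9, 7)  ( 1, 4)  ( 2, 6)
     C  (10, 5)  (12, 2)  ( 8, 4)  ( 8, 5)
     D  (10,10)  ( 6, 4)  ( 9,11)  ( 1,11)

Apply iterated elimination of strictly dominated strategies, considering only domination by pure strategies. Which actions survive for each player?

Remaining: P1:{A,C,D} P2:{P,R,S}

P1 drop B (C beats it: P:10>9 Q:12>9 R:8>1 S:8>2)
P2 drop Q (R beats it: A:6>4 C:4>2 D:11>4)
P1→{A,C,D} P2→{P,R,S}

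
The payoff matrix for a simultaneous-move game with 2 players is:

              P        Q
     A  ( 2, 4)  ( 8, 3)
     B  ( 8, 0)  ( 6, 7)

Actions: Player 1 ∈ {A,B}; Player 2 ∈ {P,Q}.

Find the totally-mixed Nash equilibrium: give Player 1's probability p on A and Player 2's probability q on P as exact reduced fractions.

P1 mixes 7/8 on A; P2 mixes 1/4 on P

P1 indiff ⇒ q·2+(1-q)·8 = q·8+(1-q)·6 ⇒ q(-6) = (1-q)(-2) ⇒ q = 1/4
P2 indiff ⇒ p·4+(1-p)·0 = p·3+(1-p)·7 ⇒ p(1) = (1-p)(7) ⇒ p = 7/8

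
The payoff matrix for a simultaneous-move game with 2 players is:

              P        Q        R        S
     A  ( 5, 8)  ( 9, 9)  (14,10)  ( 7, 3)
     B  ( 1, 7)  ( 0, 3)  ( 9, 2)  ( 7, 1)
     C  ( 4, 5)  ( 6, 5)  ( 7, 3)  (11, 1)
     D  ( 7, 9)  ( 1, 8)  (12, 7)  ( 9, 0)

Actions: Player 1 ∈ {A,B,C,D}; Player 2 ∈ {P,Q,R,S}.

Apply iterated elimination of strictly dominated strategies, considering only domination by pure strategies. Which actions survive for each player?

P1 drop B (D beats it: P:7>1 Q:1>0 R:12>9 S:9>7)
P2 drop S (P beats it: A:8>3 C:5>1 D:9>0)
P1 drop C (A beats it: P:5>4 Q:9>6 R:14>7)
P1→{A,D} P2→{P,Q,R}

Remaining: P1:{A,D} P2:{P,Q,R}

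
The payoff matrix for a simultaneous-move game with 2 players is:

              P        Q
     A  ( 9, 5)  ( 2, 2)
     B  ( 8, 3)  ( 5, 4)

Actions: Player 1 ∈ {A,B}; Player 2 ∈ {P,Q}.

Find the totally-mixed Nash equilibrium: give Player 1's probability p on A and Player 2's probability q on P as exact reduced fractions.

P1 mixes 1/4 on A; P2 mixes 3/4 on P

P1 indiff ⇒ q·9+(1-q)·2 = q·8+(1-q)·5 ⇒ q(1) = (1-q)(3) ⇒ q = 3/4
P2 indiff ⇒ p·5+(1-p)·3 = p·2+(1-p)·4 ⇒ p(3) = (1-p)(1) ⇒ p = 1/4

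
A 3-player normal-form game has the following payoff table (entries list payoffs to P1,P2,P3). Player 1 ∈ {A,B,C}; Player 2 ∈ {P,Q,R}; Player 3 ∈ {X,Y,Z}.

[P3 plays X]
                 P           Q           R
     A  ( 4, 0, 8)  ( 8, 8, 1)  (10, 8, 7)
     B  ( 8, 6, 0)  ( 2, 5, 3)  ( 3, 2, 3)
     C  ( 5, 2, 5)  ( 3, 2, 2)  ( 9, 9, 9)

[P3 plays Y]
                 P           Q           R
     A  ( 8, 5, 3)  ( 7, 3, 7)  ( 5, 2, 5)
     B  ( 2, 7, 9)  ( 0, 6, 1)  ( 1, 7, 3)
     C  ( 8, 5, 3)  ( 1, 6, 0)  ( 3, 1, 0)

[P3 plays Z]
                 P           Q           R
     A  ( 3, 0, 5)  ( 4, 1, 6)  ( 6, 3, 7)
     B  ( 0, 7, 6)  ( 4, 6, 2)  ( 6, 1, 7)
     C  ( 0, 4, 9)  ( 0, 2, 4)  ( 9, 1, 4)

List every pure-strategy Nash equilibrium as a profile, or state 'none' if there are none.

PSNE = {(A,R,X)}

(A,P,X): not NE [P1→B gives 8>4; P2→R gives 8>0]
(A,P,Y): not NE [P3→X gives 8>3]
(A,P,Z): not NE [P2→R gives 3>0; P3→X gives 8>5]
(A,Q,X): not NE [P3→Y gives 7>1]
(A,Q,Y): not NE [P2→P gives 5>3]
(A,Q,Z): not NE [P2→R gives 3>1; P3→Y gives 7>6]
(A,R,X): NE
(A,R,Y): not NE [P2→P gives 5>2; P3→Z gives 7>5]
(A,R,Z): not NE [P1→C gives 9>6]
(B,P,X): not NE [P3→Y gives 9>0]
(B,P,Y): not NE [P1→C gives 8>2]
(B,P,Z): not NE [P1→A gives 3>0; P3→Y gives 9>6]
(B,Q,X): not NE [P1→A gives 8>2; P2→P gives 6>5]
(B,Q,Y): not NE [P1→A gives 7>0; P2→R gives 7>6; P3→X gives 3>1]
(B,Q,Z): not NE [P2→P gives 7>6; P3→X gives 3>2]
(B,R,X): not NE [P1→A gives 10>3; P2→P gives 6>2; P3→Z gives 7>3]
(B,R,Y): not NE [P1→A gives 5>1; P3→Z gives 7>3]
(B,R,Z): not NE [P1→C gives 9>6; P2→P gives 7>1]
(C,P,X): not NE [P1→B gives 8>5; P2→R gives 9>2; P3→Z gives 9>5]
(C,P,Y): not NE [P2→Q gives 6>5; P3→Z gives 9>3]
(C,P,Z): not NE [P1→A gives 3>0]
(C,Q,X): not NE [P1→A gives 8>3; P2→R gives 9>2; P3→Z gives 4>2]
(C,Q,Y): not NE [P1→A gives 7>1; P3→Z gives 4>0]
(C,Q,Z): not NE [P1→B gives 4>0; P2→P gives 4>2]
(C,R,X): not NE [P1→A gives 10>9]
(C,R,Y): not NE [P1→A gives 5>3; P2→Q gives 6>1; P3→X gives 9>0]
(C,R,Z): not NE [P2→P gives 4>1; P3→X gives 9>4]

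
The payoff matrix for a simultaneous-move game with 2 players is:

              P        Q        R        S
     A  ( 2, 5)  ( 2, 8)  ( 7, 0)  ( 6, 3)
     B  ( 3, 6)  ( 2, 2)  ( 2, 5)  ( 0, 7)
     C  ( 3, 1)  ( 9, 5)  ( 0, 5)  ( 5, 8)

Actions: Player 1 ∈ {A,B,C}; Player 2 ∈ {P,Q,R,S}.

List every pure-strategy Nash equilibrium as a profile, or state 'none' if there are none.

PSNE: ∅

(A,P): not NE [P1→C gives 3>2; P2→Q gives 8>5]
(A,Q): not NE [P1→C gives 9>2]
(A,R): not NE [P2→Q gives 8>0]
(A,S): not NE [P2→Q gives 8>3]
(B,P): not NE [P2→S gives 7>6]
(B,Q): not NE [P1→C gives 9>2; P2→S gives 7>2]
(B,R): not NE [P1→A gives 7>2; P2→S gives 7>5]
(B,S): not NE [P1→A gives 6>0]
(C,P): not NE [P2→S gives 8>1]
(C,Q): not NE [P2→S gives 8>5]
(C,R): not NE [P1→A gives 7>0; P2→S gives 8>5]
(C,S): not NE [P1→A gives 6>5]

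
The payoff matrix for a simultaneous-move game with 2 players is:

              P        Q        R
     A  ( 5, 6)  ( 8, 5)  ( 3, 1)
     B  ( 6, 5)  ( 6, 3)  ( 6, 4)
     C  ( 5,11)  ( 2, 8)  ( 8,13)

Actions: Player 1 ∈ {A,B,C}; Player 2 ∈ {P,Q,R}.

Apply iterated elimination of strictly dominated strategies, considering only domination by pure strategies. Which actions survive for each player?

P2 drop Q (P beats it: A:6>5 B:5>3 C:11>8)
P1 drop A (B beats it: P:6>5 R:6>3)
P1→{B,C} P2→{P,R}

Survivors P1:{B,C} P2:{P,R}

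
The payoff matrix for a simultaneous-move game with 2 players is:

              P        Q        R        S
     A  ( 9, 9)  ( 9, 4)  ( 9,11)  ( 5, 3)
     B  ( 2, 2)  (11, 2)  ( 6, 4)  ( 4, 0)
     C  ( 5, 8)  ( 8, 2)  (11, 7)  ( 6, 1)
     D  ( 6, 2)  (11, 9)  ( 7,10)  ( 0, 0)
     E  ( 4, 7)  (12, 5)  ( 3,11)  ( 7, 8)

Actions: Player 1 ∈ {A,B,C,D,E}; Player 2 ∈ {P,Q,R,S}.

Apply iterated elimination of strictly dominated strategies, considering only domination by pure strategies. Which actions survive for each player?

P2 drop Q (R beats it: A:11>4 B:4>2 C:7>2 D:10>9 E:11>5)
P1 drop B (A beats it: P:9>2 R:9>6 S:5>4)
P1 drop D (A beats it: P:9>6 R:9>7 S:5>0)
P2 drop S (R beats it: A:11>3 C:7>1 E:11>8)
P1 drop E (A beats it: P:9>4 R:9>3)
P1→{A,C} P2→{P,R}

IESDS → P1:{A,C} P2:{P,R}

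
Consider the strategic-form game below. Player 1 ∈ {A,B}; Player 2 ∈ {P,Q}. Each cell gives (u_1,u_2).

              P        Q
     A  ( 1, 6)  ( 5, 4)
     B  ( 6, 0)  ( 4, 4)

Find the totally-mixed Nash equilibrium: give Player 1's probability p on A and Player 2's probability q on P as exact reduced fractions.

P1 mixes 2/3 on A; P2 mixes 1/6 on P

P1 indiff ⇒ q·1+(1-q)·5 = q·6+(1-q)·4 ⇒ q(-5) = (1-q)(-1) ⇒ q = 1/6
P2 indiff ⇒ p·6+(1-p)·0 = p·4+(1-p)·4 ⇒ p(2) = (1-p)(4) ⇒ p = 2/3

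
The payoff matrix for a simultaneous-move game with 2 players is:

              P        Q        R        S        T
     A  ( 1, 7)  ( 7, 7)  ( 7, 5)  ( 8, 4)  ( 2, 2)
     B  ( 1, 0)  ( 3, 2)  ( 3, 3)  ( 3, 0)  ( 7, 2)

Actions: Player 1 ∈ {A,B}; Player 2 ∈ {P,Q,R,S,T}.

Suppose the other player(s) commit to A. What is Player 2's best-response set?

u_2(P vs A) = 7
u_2(Q vs A) = 7
u_2(R vs A) = 5
u_2(S vs A) = 4
u_2(T vs A) = 2
max payoff 7 at {P,Q}

P2 best: {P,Q}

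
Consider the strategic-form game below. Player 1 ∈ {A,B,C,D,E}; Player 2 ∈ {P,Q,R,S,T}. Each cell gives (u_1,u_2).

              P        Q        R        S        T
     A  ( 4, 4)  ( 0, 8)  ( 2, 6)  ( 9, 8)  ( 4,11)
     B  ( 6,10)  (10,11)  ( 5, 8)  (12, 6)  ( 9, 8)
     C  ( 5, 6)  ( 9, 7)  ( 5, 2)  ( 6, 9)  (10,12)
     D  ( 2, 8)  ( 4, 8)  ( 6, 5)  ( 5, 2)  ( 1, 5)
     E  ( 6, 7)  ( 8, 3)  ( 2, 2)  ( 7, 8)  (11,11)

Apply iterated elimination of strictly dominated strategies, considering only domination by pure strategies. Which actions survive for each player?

IESDS → P1:{B,C,E} P2:{P,Q,T}

P1 drop A (B beats it: P:6>4 Q:10>0 R:5>2 S:12>9 T:9>4)
P2 drop R (P beats it: B:10>8 C:6>2 D:8>5 E:7>2)
P1 drop D (B beats it: P:6>2 Q:10>4 S:12>5 T:9>1)
P2 drop S (T beats it: B:8>6 C:12>9 E:11>8)
P1→{B,C,E} P2→{P,Q,T}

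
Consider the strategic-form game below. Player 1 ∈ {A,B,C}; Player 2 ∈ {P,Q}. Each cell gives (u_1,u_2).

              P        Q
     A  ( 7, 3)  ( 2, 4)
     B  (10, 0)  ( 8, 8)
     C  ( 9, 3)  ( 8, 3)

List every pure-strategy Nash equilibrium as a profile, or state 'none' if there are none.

PSNE = {(B,Q), (C,Q)}

(A,P): not NE [P1→B gives 10>7; P2→Q gives 4>3]
(A,Q): not NE [P1→C gives 8>2]
(B,P): not NE [P2→Q gives 8>0]
(B,Q): NE
(C,P): not NE [P1→B gives 10>9]
(C,Q): NE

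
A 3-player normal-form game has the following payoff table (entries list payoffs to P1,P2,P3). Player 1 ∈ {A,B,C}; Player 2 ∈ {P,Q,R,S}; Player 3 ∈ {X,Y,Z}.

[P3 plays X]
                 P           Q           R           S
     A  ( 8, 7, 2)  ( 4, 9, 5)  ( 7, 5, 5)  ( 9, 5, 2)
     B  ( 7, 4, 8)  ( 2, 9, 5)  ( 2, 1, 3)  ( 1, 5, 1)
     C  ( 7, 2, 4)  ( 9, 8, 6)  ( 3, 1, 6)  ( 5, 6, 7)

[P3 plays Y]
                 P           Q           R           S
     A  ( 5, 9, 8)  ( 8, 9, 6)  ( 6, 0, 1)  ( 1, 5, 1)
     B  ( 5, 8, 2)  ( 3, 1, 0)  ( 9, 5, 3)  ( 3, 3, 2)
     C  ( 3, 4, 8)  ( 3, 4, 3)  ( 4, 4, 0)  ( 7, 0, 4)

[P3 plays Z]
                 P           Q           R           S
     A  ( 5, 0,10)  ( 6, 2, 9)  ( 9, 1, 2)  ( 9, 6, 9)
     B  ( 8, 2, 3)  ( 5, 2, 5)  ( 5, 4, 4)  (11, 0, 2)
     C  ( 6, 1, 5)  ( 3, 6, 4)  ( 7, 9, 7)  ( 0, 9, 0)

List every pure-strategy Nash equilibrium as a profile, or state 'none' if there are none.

PSNE = {(C,Q,X)}

(A,P,X): not NE [P2→Q gives 9>7; P3→Z gives 10>2]
(A,P,Y): not NE [P3→Z gives 10>8]
(A,P,Z): not NE [P1→B gives 8>5; P2→S gives 6>0]
(A,Q,X): not NE [P1→C gives 9>4; P3→Z gives 9>5]
(A,Q,Y): not NE [P3→Z gives 9>6]
(A,Q,Z): not NE [P2→S gives 6>2]
(A,R,X): not NE [P2→Q gives 9>5]
(A,R,Y): not NE [P1→B gives 9>6; P2→Q gives 9>0; P3→X gives 5>1]
(A,R,Z): not NE [P2→S gives 6>1; P3→X gives 5>2]
(A,S,X): not NE [P2→Q gives 9>5; P3→Z gives 9>2]
(A,S,Y): not NE [P1→C gives 7>1; P2→Q gives 9>5; P3→Z gives 9>1]
(A,S,Z): not NE [P1→B gives 11>9]
(B,P,X): not NE [P1→A gives 8>7; P2→Q gives 9>4]
(B,P,Y): not NE [P3→X gives 8>2]
(B,P,Z): not NE [P2→R gives 4>2; P3→X gives 8>3]
(B,Q,X): not NE [P1→C gives 9>2]
(B,Q,Y): not NE [P1→A gives 8>3; P2→P gives 8>1; P3→Z gives 5>0]
(B,Q,Z): not NE [P1→A gives 6>5; P2→R gives 4>2]
(B,R,X): not NE [P1→A gives 7>2; P2→Q gives 9>1; P3→Z gives 4>3]
(B,R,Y): not NE [P2→P gives 8>5; P3→Z gives 4>3]
(B,R,Z): not NE [P1→A gives 9>5]
(B,S,X): not NE [P1→A gives 9>1; P2→Q gives 9>5; P3→Z gives 2>1]
(B,S,Y): not NE [P1→C gives 7>3; P2→P gives 8>3]
(B,S,Z): not NE [P2→R gives 4>0]
(C,P,X): not NE [P1→A gives 8>7; P2→Q gives 8>2; P3→Y gives 8>4]
(C,P,Y): not NE [P1→B gives 5>3]
(C,P,Z): not NE [P1→B gives 8>6; P2→S gives 9>1; P3→Y gives 8>5]
(C,Q,X): NE
(C,Q,Y): not NE [P1→A gives 8>3; P3→X gives 6>3]
(C,Q,Z): not NE [P1→A gives 6>3; P2→S gives 9>6; P3→X gives 6>4]
(C,R,X): not NE [P1→A gives 7>3; P2→Q gives 8>1; P3→Z gives 7>6]
(C,R,Y): not NE [P1→B gives 9>4; P3→Z gives 7>0]
(C,R,Z): not NE [P1→A gives 9>7]
(C,S,X): not NE [P1→A gives 9>5; P2→Q gives 8>6]
(C,S,Y): not NE [P2→R gives 4>0; P3→X gives 7>4]
(C,S,Z): not NE [P1→B gives 11>0; P3→X gives 7>0]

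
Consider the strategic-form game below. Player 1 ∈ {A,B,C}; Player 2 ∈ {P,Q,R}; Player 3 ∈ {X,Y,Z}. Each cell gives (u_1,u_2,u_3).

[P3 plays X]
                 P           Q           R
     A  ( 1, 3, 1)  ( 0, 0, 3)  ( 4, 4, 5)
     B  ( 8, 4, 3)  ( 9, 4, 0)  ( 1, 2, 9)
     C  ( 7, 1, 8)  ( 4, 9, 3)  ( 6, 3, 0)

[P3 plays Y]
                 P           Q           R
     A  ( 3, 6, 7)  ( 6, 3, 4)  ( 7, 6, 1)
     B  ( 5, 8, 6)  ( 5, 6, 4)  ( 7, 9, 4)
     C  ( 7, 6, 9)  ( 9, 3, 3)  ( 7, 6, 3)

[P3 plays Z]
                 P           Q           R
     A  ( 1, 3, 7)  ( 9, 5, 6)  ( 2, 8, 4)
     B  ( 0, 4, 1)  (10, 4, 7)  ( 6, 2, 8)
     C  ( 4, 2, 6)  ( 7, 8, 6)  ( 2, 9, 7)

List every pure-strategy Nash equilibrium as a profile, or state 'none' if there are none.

(A,P,X): not NE [P1→B gives 8>1; P2→R gives 4>3; P3→Z gives 7>1]
(A,P,Y): not NE [P1→C gives 7>3]
(A,P,Z): not NE [P1→C gives 4>1; P2→R gives 8>3]
(A,Q,X): not NE [P1→B gives 9>0; P2→R gives 4>0; P3→Z gives 6>3]
(A,Q,Y): not NE [P1→C gives 9>6; P2→R gives 6>3; P3→Z gives 6>4]
(A,Q,Z): not NE [P1→B gives 10>9; P2→R gives 8>5]
(A,R,X): not NE [P1→C gives 6>4]
(A,R,Y): not NE [P3→X gives 5>1]
(A,R,Z): not NE [P1→B gives 6>2; P3→X gives 5>4]
(B,P,X): not NE [P3→Y gives 6>3]
(B,P,Y): not NE [P1→C gives 7>5; P2→R gives 9>8]
(B,P,Z): not NE [P1→C gives 4>0; P3→Y gives 6>1]
(B,Q,X): not NE [P3→Z gives 7>0]
(B,Q,Y): not NE [P1→C gives 9>5; P2→R gives 9>6; P3→Z gives 7>4]
(B,Q,Z): NE
(B,R,X): not NE [P1→C gives 6>1; P2→Q gives 4>2]
(B,R,Y): not NE [P3→X gives 9>4]
(B,R,Z): not NE [P2→Q gives 4>2; P3→X gives 9>8]
(C,P,X): not NE [P1→B gives 8>7; P2→Q gives 9>1; P3→Y gives 9>8]
(C,P,Y): NE
(C,P,Z): not NE [P2→R gives 9>2; P3→Y gives 9>6]
(C,Q,X): not NE [P1→B gives 9>4; P3→Z gives 6>3]
(C,Q,Y): not NE [P2→R gives 6>3; P3→Z gives 6>3]
(C,Q,Z): not NE [P1→B gives 10>7; P2→R gives 9>8]
(C,R,X): not NE [P2→Q gives 9>3; P3→Z gives 7>0]
(C,R,Y): not NE [P3→Z gives 7>3]
(C,R,Z): not NE [P1→B gives 6>2]

Nash profiles: (B,Q,Z), (C,P,Y)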